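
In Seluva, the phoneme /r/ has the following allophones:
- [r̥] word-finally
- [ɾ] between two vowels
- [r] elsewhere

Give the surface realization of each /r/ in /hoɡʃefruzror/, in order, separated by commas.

Occurrence 1 (position 7): no conditioning environment matches → elsewhere allophone [r].
Occurrence 2 (position 10): no conditioning environment matches → elsewhere allophone [r].
Occurrence 3 (position 12): word-finally → [r̥].

[r], [r], [r̥]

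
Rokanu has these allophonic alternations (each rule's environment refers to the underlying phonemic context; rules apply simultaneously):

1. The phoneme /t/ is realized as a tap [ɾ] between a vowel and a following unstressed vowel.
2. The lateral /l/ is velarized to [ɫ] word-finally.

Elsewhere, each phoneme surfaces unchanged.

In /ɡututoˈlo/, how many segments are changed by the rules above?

2

Segments that undergo a rule: /t/ → [ɾ] (rule 1); /t/ → [ɾ] (rule 1).
All other segments surface unchanged.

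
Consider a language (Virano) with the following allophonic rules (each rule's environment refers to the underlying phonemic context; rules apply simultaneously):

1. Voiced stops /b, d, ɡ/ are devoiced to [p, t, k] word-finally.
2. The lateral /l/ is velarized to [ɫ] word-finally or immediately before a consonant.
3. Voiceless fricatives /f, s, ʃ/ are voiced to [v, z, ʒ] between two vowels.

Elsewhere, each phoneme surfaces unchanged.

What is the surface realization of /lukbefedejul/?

/l/ (word-initial): rule 2 targets it, but not word-finally or immediately before a consonant → unchanged [l].
/u/ (between /l/ and /k/) is unaffected → [u].
/k/ (between /u/ and /b/): no rule targets it → [k].
/b/ (between /k/ and /e/) fails the environment for rule 1, so it stays [b].
/e/ — not in any rule's target class → [e].
/f/ meets the environment for rule 3 (between two vowels) → [v].
/e/ — not in any rule's target class → [e].
/d/ (between /e/ and /e/) is in the target of rule 1 but the environment (word-finally) is not met → [d].
/e/ (between /d/ and /j/) is unaffected → [e].
/j/ (between /e/ and /u/): no rule targets it → [j].
/u/ — not in any rule's target class → [u].
/l/ — word-final, word-finally or immediately before a consonant — surfaces as [ɫ] (rule 2).

[lukbevedejuɫ]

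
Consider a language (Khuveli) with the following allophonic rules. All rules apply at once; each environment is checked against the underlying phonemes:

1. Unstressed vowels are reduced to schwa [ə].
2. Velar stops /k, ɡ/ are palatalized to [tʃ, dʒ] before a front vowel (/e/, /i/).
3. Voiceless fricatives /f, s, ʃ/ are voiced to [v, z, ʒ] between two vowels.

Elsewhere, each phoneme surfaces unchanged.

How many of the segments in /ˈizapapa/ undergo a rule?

3

Segments that undergo a rule: /a/ → [ə] (rule 1); /a/ → [ə] (rule 1); /a/ → [ə] (rule 1).
All other segments surface unchanged.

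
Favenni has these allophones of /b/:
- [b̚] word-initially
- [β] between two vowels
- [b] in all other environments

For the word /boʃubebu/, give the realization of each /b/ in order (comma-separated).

Occurrence 1 (position 1): word-initially → [b̚].
Occurrence 2 (position 5): between two vowels → [β].
Occurrence 3 (position 7): between two vowels → [β].

[b̚], [β], [β]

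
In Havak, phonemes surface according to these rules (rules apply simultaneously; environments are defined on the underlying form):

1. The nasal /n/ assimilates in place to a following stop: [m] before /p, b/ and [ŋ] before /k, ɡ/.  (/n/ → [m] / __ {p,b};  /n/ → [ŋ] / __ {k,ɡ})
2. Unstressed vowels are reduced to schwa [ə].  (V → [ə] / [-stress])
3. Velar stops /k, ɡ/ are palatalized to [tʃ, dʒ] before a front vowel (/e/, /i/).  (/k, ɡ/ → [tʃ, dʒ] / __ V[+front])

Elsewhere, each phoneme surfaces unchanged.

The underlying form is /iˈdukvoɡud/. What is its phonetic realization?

[əˈdukvəɡəd]

/i/ (word-initial): in an unstressed syllable, so rule 2 applies → [ə].
/u/ (between /d/ and /k/): rule 2 targets it, but not in an unstressed syllable → unchanged [u].
/k/ (between /u/ and /v/): rule 3 targets it, but not before a front vowel → unchanged [k].
/o/ (between /v/ and /ɡ/): in an unstressed syllable, so rule 2 applies → [ə].
/ɡ/ (between /o/ and /u/) fails the environment for rule 3, so it stays [ɡ].
/u/ meets the environment for rule 2 (in an unstressed syllable) → [ə].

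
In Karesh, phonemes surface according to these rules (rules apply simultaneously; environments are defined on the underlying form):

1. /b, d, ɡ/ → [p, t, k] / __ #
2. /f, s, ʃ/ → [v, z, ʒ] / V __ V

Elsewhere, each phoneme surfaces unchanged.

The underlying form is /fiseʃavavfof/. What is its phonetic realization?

[fizeʒavavfof]

/f/ (word-initial): rule 2 targets it, but not between two vowels → unchanged [f].
/i/ stays [i].
/s/ (between /i/ and /e/): between two vowels, so rule 2 applies → [z].
/e/ — not in any rule's target class → [e].
Rule 2 applies to /ʃ/ (between /e/ and /a/: between two vowels) → [ʒ].
/a/ stays [a].
/v/ stays [v].
/a/ (between /v/ and /v/) is unaffected → [a].
/v/ (between /a/ and /f/): no rule targets it → [v].
/f/ (between /v/ and /o/): rule 2 targets it, but not between two vowels → unchanged [f].
/o/ — not in any rule's target class → [o].
/f/ (word-final) is in the target of rule 2 but the environment (between two vowels) is not met → [f].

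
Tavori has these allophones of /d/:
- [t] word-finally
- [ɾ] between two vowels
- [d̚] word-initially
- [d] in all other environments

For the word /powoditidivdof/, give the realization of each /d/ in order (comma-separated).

Occurrence 1 (position 5): between two vowels → [ɾ].
Occurrence 2 (position 9): between two vowels → [ɾ].
Occurrence 3 (position 12): no conditioning environment matches → elsewhere allophone [d].

[ɾ], [ɾ], [d]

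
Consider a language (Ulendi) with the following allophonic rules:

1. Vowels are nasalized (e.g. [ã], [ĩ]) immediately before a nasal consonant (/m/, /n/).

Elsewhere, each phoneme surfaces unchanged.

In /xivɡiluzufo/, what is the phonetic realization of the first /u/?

[u]

/u/ (between /l/ and /z/) fails the environment for rule 1, so it stays [u].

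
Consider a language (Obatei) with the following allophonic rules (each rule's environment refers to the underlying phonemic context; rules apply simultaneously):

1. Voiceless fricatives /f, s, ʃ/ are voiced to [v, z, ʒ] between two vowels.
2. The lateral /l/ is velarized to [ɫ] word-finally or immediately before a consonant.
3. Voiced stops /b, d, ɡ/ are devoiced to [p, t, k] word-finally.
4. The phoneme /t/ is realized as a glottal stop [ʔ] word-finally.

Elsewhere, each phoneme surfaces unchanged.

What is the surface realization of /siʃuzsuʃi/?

/s/ — word-initial; rule 1 does not apply here → [s].
/i/ (between /s/ and /ʃ/): no rule targets it → [i].
/ʃ/ — between /i/ and /u/, between two vowels — surfaces as [ʒ] (rule 1).
/u/ stays [u].
/z/ — not in any rule's target class → [z].
/s/ (between /z/ and /u/): rule 1 targets it, but not between two vowels → unchanged [s].
/u/ (between /s/ and /ʃ/) is unaffected → [u].
/ʃ/ — between /u/ and /i/, between two vowels — surfaces as [ʒ] (rule 1).
/i/ stays [i].

[siʒuzsuʒi]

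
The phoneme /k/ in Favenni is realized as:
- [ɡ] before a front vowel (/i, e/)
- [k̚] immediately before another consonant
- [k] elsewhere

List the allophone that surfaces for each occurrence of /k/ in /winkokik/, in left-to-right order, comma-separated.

[k], [ɡ], [k]

Occurrence 1 (position 4): no conditioning environment matches → elsewhere allophone [k].
Occurrence 2 (position 6): before a front vowel (/i, e/) → [ɡ].
Occurrence 3 (position 8): no conditioning environment matches → elsewhere allophone [k].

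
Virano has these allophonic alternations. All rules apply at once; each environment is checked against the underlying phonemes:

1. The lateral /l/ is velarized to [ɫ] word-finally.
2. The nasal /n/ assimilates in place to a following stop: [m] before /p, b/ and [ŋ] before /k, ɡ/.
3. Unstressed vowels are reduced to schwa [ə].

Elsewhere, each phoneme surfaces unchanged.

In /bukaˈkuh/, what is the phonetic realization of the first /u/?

/u/ meets the environment for rule 3 (in an unstressed syllable) → [ə].

[ə]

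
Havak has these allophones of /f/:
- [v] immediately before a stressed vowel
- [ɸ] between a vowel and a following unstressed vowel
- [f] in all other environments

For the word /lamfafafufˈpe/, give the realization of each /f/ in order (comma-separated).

Occurrence 1 (position 4): no conditioning environment matches → elsewhere allophone [f].
Occurrence 2 (position 6): between a vowel and a following unstressed vowel → [ɸ].
Occurrence 3 (position 8): between a vowel and a following unstressed vowel → [ɸ].
Occurrence 4 (position 10): no conditioning environment matches → elsewhere allophone [f].

[f], [ɸ], [ɸ], [f]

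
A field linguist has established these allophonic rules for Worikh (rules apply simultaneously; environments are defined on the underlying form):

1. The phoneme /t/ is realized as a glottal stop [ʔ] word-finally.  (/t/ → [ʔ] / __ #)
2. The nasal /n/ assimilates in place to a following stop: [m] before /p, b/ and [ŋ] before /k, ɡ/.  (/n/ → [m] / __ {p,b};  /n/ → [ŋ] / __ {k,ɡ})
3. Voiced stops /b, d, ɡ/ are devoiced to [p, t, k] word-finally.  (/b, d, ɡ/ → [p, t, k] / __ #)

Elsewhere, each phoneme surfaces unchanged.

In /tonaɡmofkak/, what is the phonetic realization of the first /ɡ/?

/ɡ/ (between /a/ and /m/): rule 3 targets it, but not word-finally → unchanged [ɡ].

[ɡ]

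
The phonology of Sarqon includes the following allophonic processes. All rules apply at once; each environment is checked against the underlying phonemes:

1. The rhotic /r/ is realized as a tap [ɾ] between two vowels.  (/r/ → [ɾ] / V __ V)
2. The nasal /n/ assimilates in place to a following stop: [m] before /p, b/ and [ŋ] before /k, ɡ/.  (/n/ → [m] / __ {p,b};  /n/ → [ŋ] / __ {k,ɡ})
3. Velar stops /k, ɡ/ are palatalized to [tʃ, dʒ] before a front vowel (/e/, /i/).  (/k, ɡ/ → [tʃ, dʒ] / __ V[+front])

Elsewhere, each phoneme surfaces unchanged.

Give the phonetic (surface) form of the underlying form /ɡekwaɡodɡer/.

[dʒekwaɡoddʒer]

Rule 3 applies to /ɡ/ (word-initial: before a front vowel) → [dʒ].
/e/ (between /ɡ/ and /k/) is unaffected → [e].
/k/ — between /e/ and /w/; rule 3 does not apply here → [k].
/w/ (between /k/ and /a/): no rule targets it → [w].
/a/ (between /w/ and /ɡ/): no rule targets it → [a].
/ɡ/ (between /a/ and /o/) fails the environment for rule 3, so it stays [ɡ].
/o/ stays [o].
/d/ — not in any rule's target class → [d].
/ɡ/ (between /d/ and /e/): before a front vowel, so rule 3 applies → [dʒ].
/e/ stays [e].
/r/ (word-final) is in the target of rule 1 but the environment (between two vowels) is not met → [r].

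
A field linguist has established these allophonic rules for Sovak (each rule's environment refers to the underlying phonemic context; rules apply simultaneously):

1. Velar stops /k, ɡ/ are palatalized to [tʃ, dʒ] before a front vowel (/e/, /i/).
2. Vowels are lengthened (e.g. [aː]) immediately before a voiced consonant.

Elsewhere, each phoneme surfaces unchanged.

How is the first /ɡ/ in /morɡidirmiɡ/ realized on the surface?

/ɡ/ — between /r/ and /i/, before a front vowel — surfaces as [dʒ] (rule 1).

[dʒ]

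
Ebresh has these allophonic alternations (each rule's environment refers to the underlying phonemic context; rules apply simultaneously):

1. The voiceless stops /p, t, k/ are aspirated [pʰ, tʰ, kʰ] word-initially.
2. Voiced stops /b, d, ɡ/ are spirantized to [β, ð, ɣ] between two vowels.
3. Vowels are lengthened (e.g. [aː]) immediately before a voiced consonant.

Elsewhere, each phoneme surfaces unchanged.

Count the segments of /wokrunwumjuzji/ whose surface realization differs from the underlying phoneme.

Segments that undergo a rule: /u/ → [uː] (rule 3); /u/ → [uː] (rule 3); /u/ → [uː] (rule 3).
All other segments surface unchanged.

3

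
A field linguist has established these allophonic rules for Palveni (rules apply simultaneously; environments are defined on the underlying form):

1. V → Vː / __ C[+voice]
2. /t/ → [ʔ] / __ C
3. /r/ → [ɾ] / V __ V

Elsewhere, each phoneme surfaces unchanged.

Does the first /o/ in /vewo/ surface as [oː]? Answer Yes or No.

No

/o/ (word-final) is in the target of rule 1 but the environment (before a voiced consonant) is not met → [o].
The actual realization is [o], not [oː].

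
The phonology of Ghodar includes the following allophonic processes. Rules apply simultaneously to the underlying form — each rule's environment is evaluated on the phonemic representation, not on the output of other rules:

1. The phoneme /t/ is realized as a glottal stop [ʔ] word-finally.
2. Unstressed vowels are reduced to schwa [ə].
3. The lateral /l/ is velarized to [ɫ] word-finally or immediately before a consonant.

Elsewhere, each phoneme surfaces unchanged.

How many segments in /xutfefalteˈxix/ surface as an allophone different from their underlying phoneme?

5

Segments that undergo a rule: /u/ → [ə] (rule 2); /e/ → [ə] (rule 2); /a/ → [ə] (rule 2); /l/ → [ɫ] (rule 3); /e/ → [ə] (rule 2).
All other segments surface unchanged.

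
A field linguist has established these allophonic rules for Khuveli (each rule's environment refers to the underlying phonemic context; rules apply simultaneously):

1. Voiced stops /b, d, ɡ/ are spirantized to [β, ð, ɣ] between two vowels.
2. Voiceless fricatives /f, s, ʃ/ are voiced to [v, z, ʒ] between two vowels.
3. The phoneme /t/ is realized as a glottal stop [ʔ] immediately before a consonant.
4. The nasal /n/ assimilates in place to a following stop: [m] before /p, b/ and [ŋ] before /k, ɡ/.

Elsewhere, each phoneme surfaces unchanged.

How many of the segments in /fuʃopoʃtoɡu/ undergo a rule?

2

Segments that undergo a rule: /ʃ/ → [ʒ] (rule 2); /ɡ/ → [ɣ] (rule 1).
All other segments surface unchanged.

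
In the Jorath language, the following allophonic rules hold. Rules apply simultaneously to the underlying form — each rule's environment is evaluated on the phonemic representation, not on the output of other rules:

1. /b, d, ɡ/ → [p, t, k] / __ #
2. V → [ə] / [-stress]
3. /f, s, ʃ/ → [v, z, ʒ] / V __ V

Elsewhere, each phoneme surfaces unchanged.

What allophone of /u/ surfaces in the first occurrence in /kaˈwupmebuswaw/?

/u/ — between /w/ and /p/; rule 2 does not apply here → [u].

[u]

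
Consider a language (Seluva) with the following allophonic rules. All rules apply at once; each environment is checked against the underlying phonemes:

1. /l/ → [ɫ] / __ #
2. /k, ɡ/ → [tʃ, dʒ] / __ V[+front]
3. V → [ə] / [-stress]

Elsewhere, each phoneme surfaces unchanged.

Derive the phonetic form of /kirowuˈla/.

[tʃərəwəˈla]

/k/ — word-initial, before a front vowel — surfaces as [tʃ] (rule 2).
Rule 3 applies to /i/ (between /k/ and /r/: in an unstressed syllable) → [ə].
/r/ (between /i/ and /o/) is unaffected → [r].
/o/ (between /r/ and /w/): in an unstressed syllable, so rule 3 applies → [ə].
/w/ — not in any rule's target class → [w].
/u/ — between /w/ and /l/, in an unstressed syllable — surfaces as [ə] (rule 3).
/l/ (between /u/ and /a/): rule 1 targets it, but not word-finally → unchanged [l].
/a/ (word-final) fails the environment for rule 3, so it stays [a].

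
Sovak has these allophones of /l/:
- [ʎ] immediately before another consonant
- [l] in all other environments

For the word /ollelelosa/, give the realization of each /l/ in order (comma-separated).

[ʎ], [l], [l], [l]

Occurrence 1 (position 2): immediately before another consonant → [ʎ].
Occurrence 2 (position 3): no conditioning environment matches → elsewhere allophone [l].
Occurrence 3 (position 5): no conditioning environment matches → elsewhere allophone [l].
Occurrence 4 (position 7): no conditioning environment matches → elsewhere allophone [l].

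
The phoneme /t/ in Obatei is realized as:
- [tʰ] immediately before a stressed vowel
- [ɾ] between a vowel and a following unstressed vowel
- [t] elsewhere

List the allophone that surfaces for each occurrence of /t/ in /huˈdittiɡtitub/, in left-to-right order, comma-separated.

[t], [t], [t], [ɾ]

Occurrence 1 (position 5): no conditioning environment matches → elsewhere allophone [t].
Occurrence 2 (position 6): no conditioning environment matches → elsewhere allophone [t].
Occurrence 3 (position 9): no conditioning environment matches → elsewhere allophone [t].
Occurrence 4 (position 11): between a vowel and an unstressed vowel → [ɾ].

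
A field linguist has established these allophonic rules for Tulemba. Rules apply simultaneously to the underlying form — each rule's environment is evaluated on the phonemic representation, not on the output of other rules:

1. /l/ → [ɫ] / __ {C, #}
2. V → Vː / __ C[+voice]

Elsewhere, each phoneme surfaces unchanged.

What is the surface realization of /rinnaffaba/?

/r/ (word-initial): no rule targets it → [r].
/i/ — between /r/ and /n/, before a voiced consonant — surfaces as [iː] (rule 2).
/n/ — not in any rule's target class → [n].
/n/ stays [n].
/a/ (between /n/ and /f/) fails the environment for rule 2, so it stays [a].
/f/ (between /a/ and /f/): no rule targets it → [f].
/f/ stays [f].
Rule 2 applies to /a/ (between /f/ and /b/: before a voiced consonant) → [aː].
/b/ (between /a/ and /a/) is unaffected → [b].
/a/ (word-final) fails the environment for rule 2, so it stays [a].

[riːnnaffaːba]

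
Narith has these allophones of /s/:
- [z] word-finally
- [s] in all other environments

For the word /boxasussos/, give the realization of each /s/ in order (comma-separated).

Occurrence 1 (position 5): no conditioning environment matches → elsewhere allophone [s].
Occurrence 2 (position 7): no conditioning environment matches → elsewhere allophone [s].
Occurrence 3 (position 8): no conditioning environment matches → elsewhere allophone [s].
Occurrence 4 (position 10): word-finally → [z].

[s], [s], [s], [z]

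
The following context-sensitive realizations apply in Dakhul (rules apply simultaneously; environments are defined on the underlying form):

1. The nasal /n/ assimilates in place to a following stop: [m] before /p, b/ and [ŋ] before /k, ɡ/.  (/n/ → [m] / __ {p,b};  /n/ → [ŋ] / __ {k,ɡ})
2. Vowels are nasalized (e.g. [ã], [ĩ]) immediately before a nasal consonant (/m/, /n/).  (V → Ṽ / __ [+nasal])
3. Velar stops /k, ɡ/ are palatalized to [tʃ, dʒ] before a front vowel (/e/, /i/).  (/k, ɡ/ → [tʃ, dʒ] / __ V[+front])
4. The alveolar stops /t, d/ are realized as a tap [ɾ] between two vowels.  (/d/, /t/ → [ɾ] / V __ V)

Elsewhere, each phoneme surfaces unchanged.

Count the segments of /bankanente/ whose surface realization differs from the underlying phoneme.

4

Segments that undergo a rule: /a/ → [ã] (rule 2); /n/ → [ŋ] (rule 1); /a/ → [ã] (rule 2); /e/ → [ẽ] (rule 2).
All other segments surface unchanged.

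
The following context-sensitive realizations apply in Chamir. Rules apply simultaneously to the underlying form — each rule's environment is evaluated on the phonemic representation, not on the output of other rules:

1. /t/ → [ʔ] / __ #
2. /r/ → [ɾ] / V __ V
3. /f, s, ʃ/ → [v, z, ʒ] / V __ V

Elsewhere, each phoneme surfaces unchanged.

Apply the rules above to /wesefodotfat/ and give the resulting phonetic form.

[wezevodotfaʔ]

/s/ (between /e/ and /e/): between two vowels, so rule 3 applies → [z].
Rule 3 applies to /f/ (between /e/ and /o/: between two vowels) → [v].
/t/ (between /o/ and /f/) is in the target of rule 1 but the environment (word-finally) is not met → [t].
/f/ — between /t/ and /a/; rule 3 does not apply here → [f].
/t/ (word-final): word-finally, so rule 1 applies → [ʔ].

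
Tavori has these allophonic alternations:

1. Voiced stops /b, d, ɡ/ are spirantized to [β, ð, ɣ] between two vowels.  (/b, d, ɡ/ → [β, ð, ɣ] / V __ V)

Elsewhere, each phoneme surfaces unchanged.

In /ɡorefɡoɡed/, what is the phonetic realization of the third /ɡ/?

/ɡ/ meets the environment for rule 1 (between two vowels) → [ɣ].

[ɣ]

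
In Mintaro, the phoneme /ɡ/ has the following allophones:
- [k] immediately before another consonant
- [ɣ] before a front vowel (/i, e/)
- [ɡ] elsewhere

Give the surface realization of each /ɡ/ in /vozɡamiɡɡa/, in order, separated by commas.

[ɡ], [k], [ɡ]

Occurrence 1 (position 4): no conditioning environment matches → elsewhere allophone [ɡ].
Occurrence 2 (position 8): immediately before another consonant → [k].
Occurrence 3 (position 9): no conditioning environment matches → elsewhere allophone [ɡ].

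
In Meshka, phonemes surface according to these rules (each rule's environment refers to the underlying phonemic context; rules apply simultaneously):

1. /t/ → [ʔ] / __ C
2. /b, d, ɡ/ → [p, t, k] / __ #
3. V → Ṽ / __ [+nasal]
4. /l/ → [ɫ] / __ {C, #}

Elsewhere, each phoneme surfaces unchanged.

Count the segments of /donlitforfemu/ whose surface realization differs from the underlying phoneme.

3

Segments that undergo a rule: /o/ → [õ] (rule 3); /t/ → [ʔ] (rule 1); /e/ → [ẽ] (rule 3).
All other segments surface unchanged.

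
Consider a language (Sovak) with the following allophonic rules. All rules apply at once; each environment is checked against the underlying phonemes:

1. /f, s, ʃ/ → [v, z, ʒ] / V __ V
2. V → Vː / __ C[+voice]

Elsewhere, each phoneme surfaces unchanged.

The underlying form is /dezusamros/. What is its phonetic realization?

[deːzuzaːmros]

/d/ stays [d].
/e/ (between /d/ and /z/): before a voiced consonant, so rule 2 applies → [eː].
/z/ (between /e/ and /u/): no rule targets it → [z].
/u/ (between /z/ and /s/): rule 2 targets it, but not before a voiced consonant → unchanged [u].
Rule 1 applies to /s/ (between /u/ and /a/: between two vowels) → [z].
/a/ — between /s/ and /m/, before a voiced consonant — surfaces as [aː] (rule 2).
/m/ stays [m].
/r/ (between /m/ and /o/): no rule targets it → [r].
/o/ — between /r/ and /s/; rule 2 does not apply here → [o].
/s/ — word-final; rule 1 does not apply here → [s].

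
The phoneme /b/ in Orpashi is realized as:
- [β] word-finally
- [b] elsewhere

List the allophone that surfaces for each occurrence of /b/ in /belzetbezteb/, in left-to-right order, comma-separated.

[b], [b], [β]

Occurrence 1 (position 1): no conditioning environment matches → elsewhere allophone [b].
Occurrence 2 (position 7): no conditioning environment matches → elsewhere allophone [b].
Occurrence 3 (position 12): word-finally → [β].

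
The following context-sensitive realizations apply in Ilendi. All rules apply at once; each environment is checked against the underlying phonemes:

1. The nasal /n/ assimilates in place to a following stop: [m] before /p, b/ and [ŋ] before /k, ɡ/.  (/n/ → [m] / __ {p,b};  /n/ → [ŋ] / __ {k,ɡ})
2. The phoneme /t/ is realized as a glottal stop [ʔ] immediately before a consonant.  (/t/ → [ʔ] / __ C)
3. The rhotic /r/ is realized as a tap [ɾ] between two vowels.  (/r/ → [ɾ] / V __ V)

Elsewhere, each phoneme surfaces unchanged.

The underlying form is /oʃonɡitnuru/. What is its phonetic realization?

/o/ (word-initial) is unaffected → [o].
/ʃ/ — not in any rule's target class → [ʃ].
/o/ (between /ʃ/ and /n/): no rule targets it → [o].
/n/ meets the environment for rule 1 (before a labial or velar stop) → [ŋ].
/ɡ/ stays [ɡ].
/i/ (between /ɡ/ and /t/) is unaffected → [i].
/t/ (between /i/ and /n/): immediately before a consonant, so rule 2 applies → [ʔ].
/n/ (between /t/ and /u/): rule 1 targets it, but not before a labial or velar stop → unchanged [n].
/u/ (between /n/ and /r/) is unaffected → [u].
/r/ meets the environment for rule 3 (between two vowels) → [ɾ].
/u/ stays [u].

[oʃoŋɡiʔnuɾu]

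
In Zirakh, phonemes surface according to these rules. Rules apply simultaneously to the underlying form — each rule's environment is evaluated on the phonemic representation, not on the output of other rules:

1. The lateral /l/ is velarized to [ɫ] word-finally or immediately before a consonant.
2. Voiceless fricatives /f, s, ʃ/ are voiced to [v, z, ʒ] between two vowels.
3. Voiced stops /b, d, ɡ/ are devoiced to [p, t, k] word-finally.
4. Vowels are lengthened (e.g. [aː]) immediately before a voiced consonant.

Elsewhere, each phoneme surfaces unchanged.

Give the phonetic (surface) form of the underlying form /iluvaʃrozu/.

[iːluːvaʃroːzu]

/i/ meets the environment for rule 4 (before a voiced consonant) → [iː].
/l/ (between /i/ and /u/): rule 1 targets it, but not word-finally or immediately before a consonant → unchanged [l].
/u/ — between /l/ and /v/, before a voiced consonant — surfaces as [uː] (rule 4).
/v/ stays [v].
/a/ — between /v/ and /ʃ/; rule 4 does not apply here → [a].
/ʃ/ — between /a/ and /r/; rule 2 does not apply here → [ʃ].
/r/ (between /ʃ/ and /o/) is unaffected → [r].
Rule 4 applies to /o/ (between /r/ and /z/: before a voiced consonant) → [oː].
/z/ stays [z].
/u/ (word-final) is in the target of rule 4 but the environment (before a voiced consonant) is not met → [u].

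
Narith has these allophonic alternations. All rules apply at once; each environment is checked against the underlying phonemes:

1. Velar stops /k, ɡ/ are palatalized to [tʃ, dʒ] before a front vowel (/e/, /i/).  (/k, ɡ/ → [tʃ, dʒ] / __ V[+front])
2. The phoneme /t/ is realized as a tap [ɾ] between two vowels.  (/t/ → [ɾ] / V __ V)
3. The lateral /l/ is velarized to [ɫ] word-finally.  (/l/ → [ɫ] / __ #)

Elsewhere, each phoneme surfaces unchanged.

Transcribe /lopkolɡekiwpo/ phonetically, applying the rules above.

/l/ (word-initial) fails the environment for rule 3, so it stays [l].
/o/ stays [o].
/p/ stays [p].
/k/ (between /p/ and /o/) fails the environment for rule 1, so it stays [k].
/o/ (between /k/ and /l/): no rule targets it → [o].
/l/ (between /o/ and /ɡ/): rule 3 targets it, but not word-finally → unchanged [l].
Rule 1 applies to /ɡ/ (between /l/ and /e/: before a front vowel) → [dʒ].
/e/ — not in any rule's target class → [e].
/k/ (between /e/ and /i/) occurs before a front vowel → [tʃ] by rule 1.
/i/ (between /k/ and /w/) is unaffected → [i].
/w/ (between /i/ and /p/) is unaffected → [w].
/p/ — not in any rule's target class → [p].
/o/ (word-final) is unaffected → [o].

[lopkoldʒetʃiwpo]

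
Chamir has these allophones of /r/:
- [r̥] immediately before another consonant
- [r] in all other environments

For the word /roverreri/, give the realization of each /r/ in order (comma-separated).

[r], [r̥], [r], [r]

Occurrence 1 (position 1): no conditioning environment matches → elsewhere allophone [r].
Occurrence 2 (position 5): immediately before another consonant → [r̥].
Occurrence 3 (position 6): no conditioning environment matches → elsewhere allophone [r].
Occurrence 4 (position 8): no conditioning environment matches → elsewhere allophone [r].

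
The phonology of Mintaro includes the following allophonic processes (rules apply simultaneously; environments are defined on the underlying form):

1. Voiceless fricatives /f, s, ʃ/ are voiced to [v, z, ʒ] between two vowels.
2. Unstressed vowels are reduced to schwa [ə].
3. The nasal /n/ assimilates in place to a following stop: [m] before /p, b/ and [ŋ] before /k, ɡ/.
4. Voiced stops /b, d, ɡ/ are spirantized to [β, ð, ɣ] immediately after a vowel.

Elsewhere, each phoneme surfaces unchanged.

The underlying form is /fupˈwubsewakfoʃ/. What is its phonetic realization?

[fəpˈwuβsəwəkfəʃ]

/f/ (word-initial): rule 1 targets it, but not between two vowels → unchanged [f].
/u/ meets the environment for rule 2 (in an unstressed syllable) → [ə].
/p/ — not in any rule's target class → [p].
/w/ (between /p/ and /u/) is unaffected → [w].
/u/ (between /w/ and /b/) is in the target of rule 2 but the environment (in an unstressed syllable) is not met → [u].
Rule 4 applies to /b/ (between /u/ and /s/: immediately after a vowel) → [β].
/s/ — between /b/ and /e/; rule 1 does not apply here → [s].
Rule 2 applies to /e/ (between /s/ and /w/: in an unstressed syllable) → [ə].
/w/ (between /e/ and /a/) is unaffected → [w].
/a/ meets the environment for rule 2 (in an unstressed syllable) → [ə].
/k/ — not in any rule's target class → [k].
/f/ (between /k/ and /o/) is in the target of rule 1 but the environment (between two vowels) is not met → [f].
/o/ meets the environment for rule 2 (in an unstressed syllable) → [ə].
/ʃ/ (word-final): rule 1 targets it, but not between two vowels → unchanged [ʃ].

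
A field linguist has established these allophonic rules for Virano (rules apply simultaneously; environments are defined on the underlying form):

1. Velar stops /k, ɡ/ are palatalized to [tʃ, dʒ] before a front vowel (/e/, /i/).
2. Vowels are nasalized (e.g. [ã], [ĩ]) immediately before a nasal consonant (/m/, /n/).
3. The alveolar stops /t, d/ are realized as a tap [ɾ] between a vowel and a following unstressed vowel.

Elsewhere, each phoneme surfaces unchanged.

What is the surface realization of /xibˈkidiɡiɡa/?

[xibˈtʃiɾidʒiɡa]

/x/ — not in any rule's target class → [x].
/i/ (between /x/ and /b/) is in the target of rule 2 but the environment (before a nasal consonant) is not met → [i].
/b/ — not in any rule's target class → [b].
/k/ meets the environment for rule 1 (before a front vowel) → [tʃ].
/i/ (between /k/ and /d/) is in the target of rule 2 but the environment (before a nasal consonant) is not met → [i].
/d/ meets the environment for rule 3 (between a vowel and a following unstressed vowel) → [ɾ].
/i/ (between /d/ and /ɡ/) fails the environment for rule 2, so it stays [i].
Rule 1 applies to /ɡ/ (between /i/ and /i/: before a front vowel) → [dʒ].
/i/ (between /ɡ/ and /ɡ/): rule 2 targets it, but not before a nasal consonant → unchanged [i].
/ɡ/ — between /i/ and /a/; rule 1 does not apply here → [ɡ].
/a/ (word-final) is in the target of rule 2 but the environment (before a nasal consonant) is not met → [a].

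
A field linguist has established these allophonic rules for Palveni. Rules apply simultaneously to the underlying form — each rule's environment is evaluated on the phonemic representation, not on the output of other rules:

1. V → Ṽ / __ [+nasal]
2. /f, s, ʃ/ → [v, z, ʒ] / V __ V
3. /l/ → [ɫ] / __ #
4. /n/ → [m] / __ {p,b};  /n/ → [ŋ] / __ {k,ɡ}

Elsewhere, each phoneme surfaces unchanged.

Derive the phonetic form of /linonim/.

[lĩnõnĩm]

/l/ (word-initial) is in the target of rule 3 but the environment (word-finally) is not met → [l].
Rule 1 applies to /i/ (between /l/ and /n/: before a nasal consonant) → [ĩ].
/n/ (between /i/ and /o/) fails the environment for rule 4, so it stays [n].
/o/ (between /n/ and /n/) occurs before a nasal consonant → [õ] by rule 1.
/n/ (between /o/ and /i/) is in the target of rule 4 but the environment (before a labial or velar stop) is not met → [n].
/i/ meets the environment for rule 1 (before a nasal consonant) → [ĩ].
/m/ stays [m].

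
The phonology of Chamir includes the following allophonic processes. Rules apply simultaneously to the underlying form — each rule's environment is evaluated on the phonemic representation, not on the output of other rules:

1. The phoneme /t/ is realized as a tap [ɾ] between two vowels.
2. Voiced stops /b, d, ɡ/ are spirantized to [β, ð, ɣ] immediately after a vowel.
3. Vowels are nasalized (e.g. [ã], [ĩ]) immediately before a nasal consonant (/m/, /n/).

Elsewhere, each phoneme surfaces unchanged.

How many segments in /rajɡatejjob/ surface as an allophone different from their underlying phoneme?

2

Segments that undergo a rule: /t/ → [ɾ] (rule 1); /b/ → [β] (rule 2).
All other segments surface unchanged.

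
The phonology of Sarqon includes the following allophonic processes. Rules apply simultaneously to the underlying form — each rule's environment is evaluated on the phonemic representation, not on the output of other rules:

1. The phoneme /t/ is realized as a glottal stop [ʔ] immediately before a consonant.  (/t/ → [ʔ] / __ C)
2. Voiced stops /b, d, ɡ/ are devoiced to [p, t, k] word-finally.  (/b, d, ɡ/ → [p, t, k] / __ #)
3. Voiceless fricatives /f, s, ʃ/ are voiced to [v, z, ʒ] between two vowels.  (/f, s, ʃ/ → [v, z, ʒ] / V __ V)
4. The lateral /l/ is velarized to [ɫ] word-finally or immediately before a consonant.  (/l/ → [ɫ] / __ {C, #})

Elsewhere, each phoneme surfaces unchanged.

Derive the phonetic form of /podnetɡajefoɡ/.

[podneʔɡajevok]

/d/ (between /o/ and /n/) is in the target of rule 2 but the environment (word-finally) is not met → [d].
/t/ — between /e/ and /ɡ/, immediately before a consonant — surfaces as [ʔ] (rule 1).
/ɡ/ (between /t/ and /a/) fails the environment for rule 2, so it stays [ɡ].
/f/ (between /e/ and /o/) occurs between two vowels → [v] by rule 3.
/ɡ/ meets the environment for rule 2 (word-finally) → [k].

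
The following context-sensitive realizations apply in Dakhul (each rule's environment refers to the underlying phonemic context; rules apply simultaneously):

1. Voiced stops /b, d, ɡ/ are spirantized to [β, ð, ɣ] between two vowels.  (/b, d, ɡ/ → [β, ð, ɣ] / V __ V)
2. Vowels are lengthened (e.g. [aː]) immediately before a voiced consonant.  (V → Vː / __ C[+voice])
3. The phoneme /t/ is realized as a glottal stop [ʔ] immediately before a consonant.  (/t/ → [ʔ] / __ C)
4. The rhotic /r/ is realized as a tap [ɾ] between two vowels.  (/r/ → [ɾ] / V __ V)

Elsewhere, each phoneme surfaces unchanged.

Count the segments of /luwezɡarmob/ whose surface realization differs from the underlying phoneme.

4

Segments that undergo a rule: /u/ → [uː] (rule 2); /e/ → [eː] (rule 2); /a/ → [aː] (rule 2); /o/ → [oː] (rule 2).
All other segments surface unchanged.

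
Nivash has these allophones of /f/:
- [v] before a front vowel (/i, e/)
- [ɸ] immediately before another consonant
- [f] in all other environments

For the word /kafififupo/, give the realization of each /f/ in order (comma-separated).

[v], [v], [f]

Occurrence 1 (position 3): before a front vowel (/i, e/) → [v].
Occurrence 2 (position 5): before a front vowel (/i, e/) → [v].
Occurrence 3 (position 7): no conditioning environment matches → elsewhere allophone [f].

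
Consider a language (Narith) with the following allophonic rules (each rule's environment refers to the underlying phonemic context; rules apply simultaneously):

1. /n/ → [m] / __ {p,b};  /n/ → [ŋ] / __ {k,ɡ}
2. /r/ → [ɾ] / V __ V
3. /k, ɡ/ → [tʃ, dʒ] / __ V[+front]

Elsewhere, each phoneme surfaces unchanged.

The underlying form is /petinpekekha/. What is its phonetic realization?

/p/ (word-initial) is unaffected → [p].
/e/ (between /p/ and /t/): no rule targets it → [e].
/t/ (between /e/ and /i/) is unaffected → [t].
/i/ — not in any rule's target class → [i].
/n/ meets the environment for rule 1 (before a labial or velar stop) → [m].
/p/ (between /n/ and /e/): no rule targets it → [p].
/e/ (between /p/ and /k/): no rule targets it → [e].
/k/ (between /e/ and /e/) occurs before a front vowel → [tʃ] by rule 3.
/e/ stays [e].
/k/ (between /e/ and /h/) fails the environment for rule 3, so it stays [k].
/h/ (between /k/ and /a/): no rule targets it → [h].
/a/ (word-final): no rule targets it → [a].

[petimpetʃekha]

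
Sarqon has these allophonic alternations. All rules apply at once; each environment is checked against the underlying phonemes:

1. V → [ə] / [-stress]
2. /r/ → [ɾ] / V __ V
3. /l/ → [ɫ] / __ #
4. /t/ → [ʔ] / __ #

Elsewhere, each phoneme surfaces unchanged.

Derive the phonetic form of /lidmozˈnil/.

[lədməzˈniɫ]

/l/ (word-initial) fails the environment for rule 3, so it stays [l].
/i/ (between /l/ and /d/) occurs in an unstressed syllable → [ə] by rule 1.
/d/ (between /i/ and /m/): no rule targets it → [d].
/m/ stays [m].
/o/ — between /m/ and /z/, in an unstressed syllable — surfaces as [ə] (rule 1).
/z/ stays [z].
/n/ (between /z/ and /i/): no rule targets it → [n].
/i/ — between /n/ and /l/; rule 1 does not apply here → [i].
/l/ (word-final): word-finally, so rule 3 applies → [ɫ].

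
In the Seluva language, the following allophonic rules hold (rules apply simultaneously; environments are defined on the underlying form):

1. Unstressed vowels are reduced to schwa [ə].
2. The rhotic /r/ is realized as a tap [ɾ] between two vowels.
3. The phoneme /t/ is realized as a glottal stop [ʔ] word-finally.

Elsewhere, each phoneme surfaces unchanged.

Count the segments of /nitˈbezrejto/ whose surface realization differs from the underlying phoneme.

Segments that undergo a rule: /i/ → [ə] (rule 1); /e/ → [ə] (rule 1); /o/ → [ə] (rule 1).
All other segments surface unchanged.

3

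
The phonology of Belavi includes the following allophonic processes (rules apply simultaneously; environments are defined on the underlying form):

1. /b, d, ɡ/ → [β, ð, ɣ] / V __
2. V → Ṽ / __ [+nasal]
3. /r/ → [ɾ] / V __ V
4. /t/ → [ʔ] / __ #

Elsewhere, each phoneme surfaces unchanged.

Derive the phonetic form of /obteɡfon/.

[oβteɣfõn]

/o/ — word-initial; rule 2 does not apply here → [o].
/b/ (between /o/ and /t/) occurs immediately after a vowel → [β] by rule 1.
/t/ (between /b/ and /e/): rule 4 targets it, but not word-finally → unchanged [t].
/e/ (between /t/ and /ɡ/): rule 2 targets it, but not before a nasal consonant → unchanged [e].
/ɡ/ (between /e/ and /f/) occurs immediately after a vowel → [ɣ] by rule 1.
/f/ (between /ɡ/ and /o/) is unaffected → [f].
Rule 2 applies to /o/ (between /f/ and /n/: before a nasal consonant) → [õ].
/n/ (word-final) is unaffected → [n].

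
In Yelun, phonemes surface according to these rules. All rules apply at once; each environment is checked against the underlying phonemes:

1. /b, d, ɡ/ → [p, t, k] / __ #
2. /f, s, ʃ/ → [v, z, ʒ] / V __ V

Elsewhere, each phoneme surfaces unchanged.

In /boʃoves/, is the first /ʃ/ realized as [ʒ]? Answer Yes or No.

Rule 2 applies to /ʃ/ (between /o/ and /o/: between two vowels) → [ʒ].
The actual realization is [ʒ], which matches [ʒ].

Yes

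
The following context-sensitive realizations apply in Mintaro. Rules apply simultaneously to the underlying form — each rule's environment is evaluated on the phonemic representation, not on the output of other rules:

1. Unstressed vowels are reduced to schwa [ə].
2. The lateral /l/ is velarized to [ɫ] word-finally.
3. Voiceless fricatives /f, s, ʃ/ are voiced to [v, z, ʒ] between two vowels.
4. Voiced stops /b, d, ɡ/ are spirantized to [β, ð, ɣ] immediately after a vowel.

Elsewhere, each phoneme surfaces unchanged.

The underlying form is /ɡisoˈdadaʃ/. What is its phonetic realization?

[ɡəzəˈðaðəʃ]

/ɡ/ (word-initial): rule 4 targets it, but not immediately after a vowel → unchanged [ɡ].
/i/ meets the environment for rule 1 (in an unstressed syllable) → [ə].
/s/ meets the environment for rule 3 (between two vowels) → [z].
/o/ (between /s/ and /d/) occurs in an unstressed syllable → [ə] by rule 1.
/d/ (between /o/ and /a/): immediately after a vowel, so rule 4 applies → [ð].
/a/ (between /d/ and /d/): rule 1 targets it, but not in an unstressed syllable → unchanged [a].
/d/ — between /a/ and /a/, immediately after a vowel — surfaces as [ð] (rule 4).
/a/ (between /d/ and /ʃ/) occurs in an unstressed syllable → [ə] by rule 1.
/ʃ/ (word-final): rule 3 targets it, but not between two vowels → unchanged [ʃ].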